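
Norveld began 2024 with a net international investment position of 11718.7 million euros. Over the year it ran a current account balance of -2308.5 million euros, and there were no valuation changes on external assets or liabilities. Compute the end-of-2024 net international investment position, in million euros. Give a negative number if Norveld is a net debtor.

With no valuation effects, change in NIIP = current account = -2308.5
End-of-year NIIP = 11718.7 + (-2308.5) = 9410.2

9410.2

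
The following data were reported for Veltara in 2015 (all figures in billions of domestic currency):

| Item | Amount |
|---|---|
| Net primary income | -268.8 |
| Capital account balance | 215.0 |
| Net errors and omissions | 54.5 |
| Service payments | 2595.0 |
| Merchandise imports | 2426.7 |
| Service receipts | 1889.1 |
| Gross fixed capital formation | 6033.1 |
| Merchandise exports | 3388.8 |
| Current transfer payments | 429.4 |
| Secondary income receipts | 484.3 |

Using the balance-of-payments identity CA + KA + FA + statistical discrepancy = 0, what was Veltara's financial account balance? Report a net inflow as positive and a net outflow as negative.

-311.8

Goods balance = 3388.8 - 2426.7 = 962.1
Services balance = 1889.1 - 2595.0 = -705.9
Trade balance (goods + services) = 962.1 + (-705.9) = 256.2
Net primary income = -268.8
Net secondary income = 484.3 - 429.4 = 54.9
Current account = 256.2 + (-268.8) + 54.9 = 42.3
Financial account = -(42.3 + 215.0 + 54.5) = -311.8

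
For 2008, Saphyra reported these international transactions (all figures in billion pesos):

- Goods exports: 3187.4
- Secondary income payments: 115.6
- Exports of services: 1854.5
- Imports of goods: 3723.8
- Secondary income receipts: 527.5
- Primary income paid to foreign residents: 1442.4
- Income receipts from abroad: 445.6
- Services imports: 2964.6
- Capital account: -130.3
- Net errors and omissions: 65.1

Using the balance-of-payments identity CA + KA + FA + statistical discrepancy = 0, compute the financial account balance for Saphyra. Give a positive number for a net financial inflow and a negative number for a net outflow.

Goods balance = 3187.4 - 3723.8 = -536.4
Services balance = 1854.5 - 2964.6 = -1110.1
Trade balance (goods + services) = -536.4 + (-1110.1) = -1646.5
Net primary income = 445.6 - 1442.4 = -996.8
Net secondary income = 527.5 - 115.6 = 411.9
Current account = -1646.5 + (-996.8) + 411.9 = -2231.4
Financial account = -(-2231.4 + (-130.3) + 65.1) = 2296.6

2296.6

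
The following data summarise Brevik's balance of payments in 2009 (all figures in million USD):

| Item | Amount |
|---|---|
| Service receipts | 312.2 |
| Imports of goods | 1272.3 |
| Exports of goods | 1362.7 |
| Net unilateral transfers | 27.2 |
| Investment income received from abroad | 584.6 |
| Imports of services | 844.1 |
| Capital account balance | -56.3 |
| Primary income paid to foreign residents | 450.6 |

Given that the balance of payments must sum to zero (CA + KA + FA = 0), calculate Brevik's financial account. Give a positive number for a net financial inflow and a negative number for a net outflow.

336.6

Goods balance = 1362.7 - 1272.3 = 90.4
Services balance = 312.2 - 844.1 = -531.9
Trade balance (goods + services) = 90.4 + (-531.9) = -441.5
Net primary income = 584.6 - 450.6 = 134.0
Net secondary income = 27.2
Current account = -441.5 + 134.0 + 27.2 = -280.3
Financial account = -(-280.3 + (-56.3)) = 336.6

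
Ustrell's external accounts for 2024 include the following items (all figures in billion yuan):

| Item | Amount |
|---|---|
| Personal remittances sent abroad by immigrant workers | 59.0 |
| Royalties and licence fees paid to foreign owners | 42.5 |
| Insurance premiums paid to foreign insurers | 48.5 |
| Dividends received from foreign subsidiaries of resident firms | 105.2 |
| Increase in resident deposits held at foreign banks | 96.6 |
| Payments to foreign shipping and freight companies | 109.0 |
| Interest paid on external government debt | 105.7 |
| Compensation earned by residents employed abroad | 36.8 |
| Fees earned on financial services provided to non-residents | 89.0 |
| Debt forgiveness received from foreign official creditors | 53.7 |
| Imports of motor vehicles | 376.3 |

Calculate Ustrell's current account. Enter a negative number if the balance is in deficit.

-510.0

Goods: -376.3
Services: -48.5 - 42.5 + 89.0 - 109.0 = -111.0
Primary income: 105.2 - 105.7 + 36.8 = 36.3
Secondary income: -59.0
Current account = (-376.3) + (-111.0) + 36.3 + (-59.0) = -510.0
(Excluded from the current account — financial account: increase in resident deposits held at foreign banks 96.6; capital account: debt forgiveness received from foreign official creditors 53.7.)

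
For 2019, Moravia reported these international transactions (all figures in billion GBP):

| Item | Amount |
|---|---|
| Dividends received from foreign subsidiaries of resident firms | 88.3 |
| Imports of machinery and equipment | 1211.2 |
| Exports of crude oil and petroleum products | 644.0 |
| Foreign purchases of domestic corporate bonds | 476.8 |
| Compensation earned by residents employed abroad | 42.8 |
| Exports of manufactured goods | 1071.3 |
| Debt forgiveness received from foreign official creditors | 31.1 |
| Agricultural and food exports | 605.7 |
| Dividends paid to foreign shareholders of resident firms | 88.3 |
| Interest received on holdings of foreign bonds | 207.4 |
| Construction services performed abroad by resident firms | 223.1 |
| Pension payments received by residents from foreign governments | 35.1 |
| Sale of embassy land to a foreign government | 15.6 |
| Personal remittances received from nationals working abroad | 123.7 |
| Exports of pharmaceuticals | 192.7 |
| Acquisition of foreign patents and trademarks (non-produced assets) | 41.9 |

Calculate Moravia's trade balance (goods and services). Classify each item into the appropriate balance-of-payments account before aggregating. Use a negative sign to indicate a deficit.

Goods: 192.7 - 1211.2 + 605.7 + 644.0 + 1071.3 = 1302.5
Services: 223.1
Trade balance = 1302.5 + 223.1 = 1525.6
(Excluded from the trade balance — primary income: dividends received from foreign subsidiaries of resident firms 88.3, compensation earned by residents employed abroad 42.8, dividends paid to foreign shareholders of resident firms 88.3, interest received on holdings of foreign bonds 207.4; financial account: foreign purchases of domestic corporate bonds 476.8; capital account: debt forgiveness received from foreign official creditors 31.1, sale of embassy land to a foreign government 15.6, acquisition of foreign patents and trademarks (non-produced assets) 41.9; secondary income: pension payments received by residents from foreign governments 35.1, personal remittances received from nationals working abroad 123.7.)

1525.6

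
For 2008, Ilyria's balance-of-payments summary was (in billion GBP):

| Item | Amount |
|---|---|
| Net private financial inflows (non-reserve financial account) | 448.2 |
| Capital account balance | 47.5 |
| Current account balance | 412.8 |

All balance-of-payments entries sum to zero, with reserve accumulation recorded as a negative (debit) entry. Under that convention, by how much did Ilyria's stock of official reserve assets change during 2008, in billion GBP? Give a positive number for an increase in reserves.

908.5

Official reserve transactions balance = -(412.8 + 47.5 + 448.2) = -908.5
An accumulation of reserves is recorded as a debit (negative entry), so the change in the stock of reserves is the negative of that balance.
Change in official reserves = -(-908.5) = 908.5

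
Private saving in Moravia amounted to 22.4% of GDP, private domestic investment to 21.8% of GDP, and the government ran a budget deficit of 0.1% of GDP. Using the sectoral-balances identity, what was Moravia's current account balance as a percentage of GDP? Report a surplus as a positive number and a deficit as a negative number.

0.5

By the sectoral-balances identity, CA = (S_private - I) + (T - G).
Private balance = 22.4 - 21.8 = 0.6
Government balance (T - G) = -0.1
CA = 0.6 + (-0.1) = 0.5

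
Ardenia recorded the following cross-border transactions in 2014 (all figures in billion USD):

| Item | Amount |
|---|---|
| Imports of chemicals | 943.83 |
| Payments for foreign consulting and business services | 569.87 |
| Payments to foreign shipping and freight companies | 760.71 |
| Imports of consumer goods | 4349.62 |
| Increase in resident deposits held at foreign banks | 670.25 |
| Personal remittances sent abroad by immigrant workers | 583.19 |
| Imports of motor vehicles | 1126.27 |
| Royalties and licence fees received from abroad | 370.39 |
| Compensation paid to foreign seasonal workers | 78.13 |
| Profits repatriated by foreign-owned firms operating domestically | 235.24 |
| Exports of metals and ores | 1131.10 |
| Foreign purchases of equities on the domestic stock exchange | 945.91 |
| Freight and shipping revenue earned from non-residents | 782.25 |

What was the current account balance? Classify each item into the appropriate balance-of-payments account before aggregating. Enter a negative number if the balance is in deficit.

-6363.12

Goods: -943.83 - 4349.62 + 1131.10 - 1126.27 = -5288.62
Services: 782.25 + 370.39 - 569.87 - 760.71 = -177.94
Primary income: -78.13 - 235.24 = -313.37
Secondary income: -583.19
Current account = (-5288.62) + (-177.94) + (-313.37) + (-583.19) = -6363.12
(Excluded from the current account — financial account: increase in resident deposits held at foreign banks 670.25, foreign purchases of equities on the domestic stock exchange 945.91.)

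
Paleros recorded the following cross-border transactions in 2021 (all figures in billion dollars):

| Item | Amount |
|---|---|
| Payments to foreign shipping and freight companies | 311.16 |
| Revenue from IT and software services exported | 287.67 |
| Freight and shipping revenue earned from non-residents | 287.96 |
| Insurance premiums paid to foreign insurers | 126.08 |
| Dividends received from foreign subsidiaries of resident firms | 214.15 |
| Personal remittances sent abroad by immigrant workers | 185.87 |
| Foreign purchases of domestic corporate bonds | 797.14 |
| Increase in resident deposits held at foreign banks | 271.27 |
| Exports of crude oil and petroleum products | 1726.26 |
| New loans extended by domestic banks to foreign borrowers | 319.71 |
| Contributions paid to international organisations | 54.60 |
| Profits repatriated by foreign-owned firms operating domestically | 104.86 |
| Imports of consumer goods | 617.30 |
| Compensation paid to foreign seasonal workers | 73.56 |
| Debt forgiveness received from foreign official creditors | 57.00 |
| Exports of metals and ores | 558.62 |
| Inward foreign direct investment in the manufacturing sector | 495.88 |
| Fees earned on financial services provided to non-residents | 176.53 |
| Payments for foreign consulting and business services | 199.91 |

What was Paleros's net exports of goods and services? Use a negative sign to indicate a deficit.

Goods: -617.30 + 1726.26 + 558.62 = 1667.58
Services: 287.96 - 126.08 - 199.91 - 311.16 + 176.53 + 287.67 = 115.01
Trade balance = 1667.58 + 115.01 = 1782.59
(Excluded from the trade balance — primary income: dividends received from foreign subsidiaries of resident firms 214.15, profits repatriated by foreign-owned firms operating domestically 104.86, compensation paid to foreign seasonal workers 73.56; secondary income: personal remittances sent abroad by immigrant workers 185.87, contributions paid to international organisations 54.60; financial account: foreign purchases of domestic corporate bonds 797.14, increase in resident deposits held at foreign banks 271.27, new loans extended by domestic banks to foreign borrowers 319.71, inward foreign direct investment in the manufacturing sector 495.88; capital account: debt forgiveness received from foreign official creditors 57.00.)

1782.59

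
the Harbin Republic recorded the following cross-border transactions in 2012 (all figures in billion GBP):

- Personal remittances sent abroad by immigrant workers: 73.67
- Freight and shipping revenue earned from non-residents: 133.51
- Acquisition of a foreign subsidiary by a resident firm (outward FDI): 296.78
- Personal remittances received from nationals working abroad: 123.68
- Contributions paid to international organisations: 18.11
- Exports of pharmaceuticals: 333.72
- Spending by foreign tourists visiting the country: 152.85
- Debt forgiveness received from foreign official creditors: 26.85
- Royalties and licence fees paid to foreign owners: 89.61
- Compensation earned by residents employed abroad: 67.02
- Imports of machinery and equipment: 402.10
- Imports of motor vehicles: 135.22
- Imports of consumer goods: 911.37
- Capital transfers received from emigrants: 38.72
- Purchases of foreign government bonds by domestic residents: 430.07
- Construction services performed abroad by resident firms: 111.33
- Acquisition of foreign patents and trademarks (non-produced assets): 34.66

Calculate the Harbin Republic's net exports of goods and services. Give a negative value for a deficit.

Goods: -911.37 - 135.22 + 333.72 - 402.10 = -1114.97
Services: -89.61 + 133.51 + 152.85 + 111.33 = 308.08
Trade balance = -1114.97 + 308.08 = -806.89
(Excluded from the trade balance — secondary income: personal remittances sent abroad by immigrant workers 73.67, personal remittances received from nationals working abroad 123.68, contributions paid to international organisations 18.11; financial account: acquisition of a foreign subsidiary by a resident firm (outward FDI) 296.78, purchases of foreign government bonds by domestic residents 430.07; capital account: debt forgiveness received from foreign official creditors 26.85, capital transfers received from emigrants 38.72, acquisition of foreign patents and trademarks (non-produced assets) 34.66; primary income: compensation earned by residents employed abroad 67.02.)

-806.89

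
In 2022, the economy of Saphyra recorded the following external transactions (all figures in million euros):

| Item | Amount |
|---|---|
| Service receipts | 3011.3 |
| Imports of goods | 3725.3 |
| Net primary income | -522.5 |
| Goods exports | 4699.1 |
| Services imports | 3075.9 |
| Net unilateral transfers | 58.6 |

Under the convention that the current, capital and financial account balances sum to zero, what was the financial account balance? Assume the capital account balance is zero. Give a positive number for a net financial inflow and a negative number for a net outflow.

-445.3

Goods balance = 4699.1 - 3725.3 = 973.8
Services balance = 3011.3 - 3075.9 = -64.6
Trade balance (goods + services) = 973.8 + (-64.6) = 909.2
Net primary income = -522.5
Net secondary income = 58.6
Current account = 909.2 + (-522.5) + 58.6 = 445.3
Financial account = -(445.3) = -445.3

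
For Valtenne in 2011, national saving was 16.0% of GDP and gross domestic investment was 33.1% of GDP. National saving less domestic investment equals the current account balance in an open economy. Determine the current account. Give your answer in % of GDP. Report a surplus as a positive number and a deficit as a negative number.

CA = S - I = 16.0 - 33.1 = -17.1

-17.1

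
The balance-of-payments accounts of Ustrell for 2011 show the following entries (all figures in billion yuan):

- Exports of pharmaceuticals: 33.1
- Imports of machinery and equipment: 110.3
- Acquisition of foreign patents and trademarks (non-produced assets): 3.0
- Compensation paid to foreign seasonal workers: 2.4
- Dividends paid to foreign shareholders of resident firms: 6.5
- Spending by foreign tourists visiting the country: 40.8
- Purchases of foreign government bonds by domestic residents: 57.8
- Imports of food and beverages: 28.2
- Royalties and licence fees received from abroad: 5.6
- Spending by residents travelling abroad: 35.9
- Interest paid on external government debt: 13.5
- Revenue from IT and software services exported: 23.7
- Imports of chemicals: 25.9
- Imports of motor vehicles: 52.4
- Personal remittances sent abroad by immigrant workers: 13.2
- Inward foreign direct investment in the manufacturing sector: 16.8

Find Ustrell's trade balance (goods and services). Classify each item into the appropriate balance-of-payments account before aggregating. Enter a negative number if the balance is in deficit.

Goods: -25.9 + 33.1 - 28.2 - 52.4 - 110.3 = -183.7
Services: 40.8 - 35.9 + 5.6 + 23.7 = 34.2
Trade balance = -183.7 + 34.2 = -149.5
(Excluded from the trade balance — capital account: acquisition of foreign patents and trademarks (non-produced assets) 3.0; primary income: compensation paid to foreign seasonal workers 2.4, dividends paid to foreign shareholders of resident firms 6.5, interest paid on external government debt 13.5; financial account: purchases of foreign government bonds by domestic residents 57.8, inward foreign direct investment in the manufacturing sector 16.8; secondary income: personal remittances sent abroad by immigrant workers 13.2.)

-149.5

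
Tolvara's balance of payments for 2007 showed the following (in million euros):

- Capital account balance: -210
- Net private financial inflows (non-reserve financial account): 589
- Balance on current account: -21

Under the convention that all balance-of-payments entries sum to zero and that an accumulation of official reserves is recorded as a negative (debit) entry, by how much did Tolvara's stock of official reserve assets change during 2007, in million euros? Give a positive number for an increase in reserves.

358

Official reserve transactions balance = -((-21) + (-210) + 589) = -358
An accumulation of reserves is recorded as a debit (negative entry), so the change in the stock of reserves is the negative of that balance.
Change in official reserves = -(-358) = 358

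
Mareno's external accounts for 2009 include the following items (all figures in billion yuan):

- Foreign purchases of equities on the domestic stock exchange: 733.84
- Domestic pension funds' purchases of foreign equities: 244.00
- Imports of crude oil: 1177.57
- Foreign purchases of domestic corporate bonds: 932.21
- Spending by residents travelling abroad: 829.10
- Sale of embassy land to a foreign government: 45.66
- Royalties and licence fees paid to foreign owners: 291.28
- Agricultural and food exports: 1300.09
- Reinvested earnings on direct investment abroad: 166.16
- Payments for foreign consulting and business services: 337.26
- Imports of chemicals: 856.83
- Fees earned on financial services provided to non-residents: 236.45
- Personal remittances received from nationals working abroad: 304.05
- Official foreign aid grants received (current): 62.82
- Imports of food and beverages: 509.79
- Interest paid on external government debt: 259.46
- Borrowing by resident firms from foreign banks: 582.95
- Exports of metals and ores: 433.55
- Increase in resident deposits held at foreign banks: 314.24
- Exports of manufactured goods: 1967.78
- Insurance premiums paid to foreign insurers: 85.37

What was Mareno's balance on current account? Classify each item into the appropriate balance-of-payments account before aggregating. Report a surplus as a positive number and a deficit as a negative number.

Goods: 1300.09 - 856.83 - 1177.57 + 433.55 + 1967.78 - 509.79 = 1157.23
Services: -291.28 - 85.37 - 337.26 + 236.45 - 829.10 = -1306.56
Primary income: 166.16 - 259.46 = -93.30
Secondary income: 304.05 + 62.82 = 366.87
Current account = 1157.23 + (-1306.56) + (-93.30) + 366.87 = 124.24
(Excluded from the current account — financial account: foreign purchases of equities on the domestic stock exchange 733.84, domestic pension funds' purchases of foreign equities 244.00, foreign purchases of domestic corporate bonds 932.21, borrowing by resident firms from foreign banks 582.95, increase in resident deposits held at foreign banks 314.24; capital account: sale of embassy land to a foreign government 45.66.)

124.24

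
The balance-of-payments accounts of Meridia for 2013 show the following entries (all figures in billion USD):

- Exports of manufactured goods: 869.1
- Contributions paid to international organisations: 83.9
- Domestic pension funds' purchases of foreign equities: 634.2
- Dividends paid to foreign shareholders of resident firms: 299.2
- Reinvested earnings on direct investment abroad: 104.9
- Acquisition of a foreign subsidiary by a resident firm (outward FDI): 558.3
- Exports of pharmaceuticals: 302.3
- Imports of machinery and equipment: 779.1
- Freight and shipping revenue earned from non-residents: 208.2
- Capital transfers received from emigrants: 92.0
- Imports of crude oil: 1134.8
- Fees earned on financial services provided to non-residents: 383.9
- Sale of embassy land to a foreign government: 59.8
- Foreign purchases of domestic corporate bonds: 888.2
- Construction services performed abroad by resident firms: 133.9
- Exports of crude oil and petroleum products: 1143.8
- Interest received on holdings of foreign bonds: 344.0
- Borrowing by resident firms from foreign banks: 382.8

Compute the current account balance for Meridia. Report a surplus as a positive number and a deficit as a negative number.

1193.1

Goods: 869.1 - 779.1 + 302.3 - 1134.8 + 1143.8 = 401.3
Services: 133.9 + 208.2 + 383.9 = 726.0
Primary income: -299.2 + 344.0 + 104.9 = 149.7
Secondary income: -83.9
Current account = 401.3 + 726.0 + 149.7 + (-83.9) = 1193.1
(Excluded from the current account — financial account: domestic pension funds' purchases of foreign equities 634.2, acquisition of a foreign subsidiary by a resident firm (outward FDI) 558.3, foreign purchases of domestic corporate bonds 888.2, borrowing by resident firms from foreign banks 382.8; capital account: capital transfers received from emigrants 92.0, sale of embassy land to a foreign government 59.8.)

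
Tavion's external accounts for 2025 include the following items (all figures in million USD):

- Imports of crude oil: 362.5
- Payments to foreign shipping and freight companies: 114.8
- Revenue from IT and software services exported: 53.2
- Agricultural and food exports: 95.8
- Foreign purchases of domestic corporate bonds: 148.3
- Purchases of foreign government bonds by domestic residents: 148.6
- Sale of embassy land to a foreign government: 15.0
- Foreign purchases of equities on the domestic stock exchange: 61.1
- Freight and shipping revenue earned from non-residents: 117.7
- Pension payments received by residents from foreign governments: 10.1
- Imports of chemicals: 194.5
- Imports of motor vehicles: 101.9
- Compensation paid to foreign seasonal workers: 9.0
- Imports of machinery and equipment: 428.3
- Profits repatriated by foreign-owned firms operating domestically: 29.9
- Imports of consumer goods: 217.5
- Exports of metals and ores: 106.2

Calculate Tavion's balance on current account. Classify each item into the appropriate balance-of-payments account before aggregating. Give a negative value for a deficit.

-1075.4

Goods: -217.5 + 95.8 - 428.3 - 362.5 + 106.2 - 194.5 - 101.9 = -1102.7
Services: 53.2 - 114.8 + 117.7 = 56.1
Primary income: -29.9 - 9.0 = -38.9
Secondary income: 10.1
Current account = (-1102.7) + 56.1 + (-38.9) + 10.1 = -1075.4
(Excluded from the current account — financial account: foreign purchases of domestic corporate bonds 148.3, purchases of foreign government bonds by domestic residents 148.6, foreign purchases of equities on the domestic stock exchange 61.1; capital account: sale of embassy land to a foreign government 15.0.)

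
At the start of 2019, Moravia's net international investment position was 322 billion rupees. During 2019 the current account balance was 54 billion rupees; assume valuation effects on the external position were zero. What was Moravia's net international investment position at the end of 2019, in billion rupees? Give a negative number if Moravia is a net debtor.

With no valuation effects, change in NIIP = current account = 54
End-of-year NIIP = 322 + 54 = 376

376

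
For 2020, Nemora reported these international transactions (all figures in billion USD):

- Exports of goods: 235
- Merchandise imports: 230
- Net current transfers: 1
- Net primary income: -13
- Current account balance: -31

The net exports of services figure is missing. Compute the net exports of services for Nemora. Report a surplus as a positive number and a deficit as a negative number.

-24

Current account = goods balance + services balance + net primary income + net secondary income
Sum of the known components = -7
Net exports of services = CA - (known components) = -31 - (-7) = -24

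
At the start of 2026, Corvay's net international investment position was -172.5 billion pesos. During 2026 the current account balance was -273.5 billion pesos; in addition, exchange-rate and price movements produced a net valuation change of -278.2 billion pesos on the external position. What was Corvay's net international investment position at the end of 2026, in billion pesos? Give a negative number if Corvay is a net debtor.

-724.2

Change in NIIP = current account + net valuation change = -273.5 + (-278.2) = -551.7
End-of-year NIIP = -172.5 + (-551.7) = -724.2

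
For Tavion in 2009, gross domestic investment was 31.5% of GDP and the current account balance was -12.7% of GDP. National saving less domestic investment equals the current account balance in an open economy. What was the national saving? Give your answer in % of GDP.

S = I + CA = 31.5 + (-12.7) = 18.8

18.8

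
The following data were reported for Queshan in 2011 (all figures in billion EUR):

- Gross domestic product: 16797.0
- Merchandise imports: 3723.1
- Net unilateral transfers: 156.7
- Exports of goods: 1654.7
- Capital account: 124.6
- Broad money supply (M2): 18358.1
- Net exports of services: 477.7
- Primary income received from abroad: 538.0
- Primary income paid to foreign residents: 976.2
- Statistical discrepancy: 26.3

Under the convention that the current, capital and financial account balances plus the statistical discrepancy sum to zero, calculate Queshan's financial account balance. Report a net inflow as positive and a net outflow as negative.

Goods balance = 1654.7 - 3723.1 = -2068.4
Services balance = 477.7
Trade balance (goods + services) = -2068.4 + 477.7 = -1590.7
Net primary income = 538.0 - 976.2 = -438.2
Net secondary income = 156.7
Current account = -1590.7 + (-438.2) + 156.7 = -1872.2
Financial account = -(-1872.2 + 124.6 + 26.3) = 1721.3

1721.3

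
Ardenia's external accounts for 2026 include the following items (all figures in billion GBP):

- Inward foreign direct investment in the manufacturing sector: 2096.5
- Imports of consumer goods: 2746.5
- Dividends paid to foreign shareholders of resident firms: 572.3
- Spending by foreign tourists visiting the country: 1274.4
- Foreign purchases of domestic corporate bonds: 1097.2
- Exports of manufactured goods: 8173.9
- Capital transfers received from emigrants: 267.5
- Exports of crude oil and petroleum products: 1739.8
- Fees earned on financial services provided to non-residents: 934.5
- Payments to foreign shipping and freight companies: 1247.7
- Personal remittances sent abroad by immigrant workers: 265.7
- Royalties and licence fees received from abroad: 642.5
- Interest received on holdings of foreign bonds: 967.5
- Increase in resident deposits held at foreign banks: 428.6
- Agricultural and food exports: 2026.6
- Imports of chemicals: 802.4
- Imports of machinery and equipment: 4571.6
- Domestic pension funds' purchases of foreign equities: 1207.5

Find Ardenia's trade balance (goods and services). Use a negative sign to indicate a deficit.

5423.5

Goods: 1739.8 + 2026.6 - 802.4 - 2746.5 + 8173.9 - 4571.6 = 3819.8
Services: 1274.4 + 934.5 + 642.5 - 1247.7 = 1603.7
Trade balance = 3819.8 + 1603.7 = 5423.5
(Excluded from the trade balance — financial account: inward foreign direct investment in the manufacturing sector 2096.5, foreign purchases of domestic corporate bonds 1097.2, increase in resident deposits held at foreign banks 428.6, domestic pension funds' purchases of foreign equities 1207.5; primary income: dividends paid to foreign shareholders of resident firms 572.3, interest received on holdings of foreign bonds 967.5; capital account: capital transfers received from emigrants 267.5; secondary income: personal remittances sent abroad by immigrant workers 265.7.)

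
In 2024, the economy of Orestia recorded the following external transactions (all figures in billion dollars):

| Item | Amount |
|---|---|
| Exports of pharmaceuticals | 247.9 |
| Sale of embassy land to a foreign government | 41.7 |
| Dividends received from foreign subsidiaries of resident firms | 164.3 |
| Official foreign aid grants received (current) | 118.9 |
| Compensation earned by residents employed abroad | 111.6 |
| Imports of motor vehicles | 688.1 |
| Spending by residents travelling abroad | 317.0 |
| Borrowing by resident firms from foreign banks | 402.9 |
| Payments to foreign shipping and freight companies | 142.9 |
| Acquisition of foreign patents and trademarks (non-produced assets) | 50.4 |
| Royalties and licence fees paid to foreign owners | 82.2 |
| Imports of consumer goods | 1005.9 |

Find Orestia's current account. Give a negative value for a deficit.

-1593.4

Goods: 247.9 - 688.1 - 1005.9 = -1446.1
Services: -317.0 - 142.9 - 82.2 = -542.1
Primary income: 111.6 + 164.3 = 275.9
Secondary income: 118.9
Current account = (-1446.1) + (-542.1) + 275.9 + 118.9 = -1593.4
(Excluded from the current account — capital account: sale of embassy land to a foreign government 41.7, acquisition of foreign patents and trademarks (non-produced assets) 50.4; financial account: borrowing by resident firms from foreign banks 402.9.)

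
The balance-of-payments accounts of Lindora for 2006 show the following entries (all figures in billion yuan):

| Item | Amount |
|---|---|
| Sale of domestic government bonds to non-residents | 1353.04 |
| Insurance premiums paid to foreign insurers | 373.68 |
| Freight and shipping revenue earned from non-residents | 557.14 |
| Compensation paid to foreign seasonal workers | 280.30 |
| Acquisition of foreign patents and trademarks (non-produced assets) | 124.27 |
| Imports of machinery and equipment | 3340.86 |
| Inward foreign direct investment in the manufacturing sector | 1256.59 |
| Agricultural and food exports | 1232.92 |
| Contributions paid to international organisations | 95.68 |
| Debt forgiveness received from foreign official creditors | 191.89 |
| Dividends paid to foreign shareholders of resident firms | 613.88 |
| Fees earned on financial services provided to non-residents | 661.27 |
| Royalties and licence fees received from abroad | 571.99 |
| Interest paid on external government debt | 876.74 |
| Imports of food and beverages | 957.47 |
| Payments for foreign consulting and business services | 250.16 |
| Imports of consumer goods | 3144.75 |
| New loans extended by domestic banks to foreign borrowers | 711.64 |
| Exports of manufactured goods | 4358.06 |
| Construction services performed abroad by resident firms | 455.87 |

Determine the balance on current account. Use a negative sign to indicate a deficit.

Goods: -3340.86 - 957.47 - 3144.75 + 1232.92 + 4358.06 = -1852.10
Services: 661.27 + 455.87 + 557.14 - 250.16 + 571.99 - 373.68 = 1622.43
Primary income: -876.74 - 280.30 - 613.88 = -1770.92
Secondary income: -95.68
Current account = (-1852.10) + 1622.43 + (-1770.92) + (-95.68) = -2096.27
(Excluded from the current account — financial account: sale of domestic government bonds to non-residents 1353.04, inward foreign direct investment in the manufacturing sector 1256.59, new loans extended by domestic banks to foreign borrowers 711.64; capital account: acquisition of foreign patents and trademarks (non-produced assets) 124.27, debt forgiveness received from foreign official creditors 191.89.)

-2096.27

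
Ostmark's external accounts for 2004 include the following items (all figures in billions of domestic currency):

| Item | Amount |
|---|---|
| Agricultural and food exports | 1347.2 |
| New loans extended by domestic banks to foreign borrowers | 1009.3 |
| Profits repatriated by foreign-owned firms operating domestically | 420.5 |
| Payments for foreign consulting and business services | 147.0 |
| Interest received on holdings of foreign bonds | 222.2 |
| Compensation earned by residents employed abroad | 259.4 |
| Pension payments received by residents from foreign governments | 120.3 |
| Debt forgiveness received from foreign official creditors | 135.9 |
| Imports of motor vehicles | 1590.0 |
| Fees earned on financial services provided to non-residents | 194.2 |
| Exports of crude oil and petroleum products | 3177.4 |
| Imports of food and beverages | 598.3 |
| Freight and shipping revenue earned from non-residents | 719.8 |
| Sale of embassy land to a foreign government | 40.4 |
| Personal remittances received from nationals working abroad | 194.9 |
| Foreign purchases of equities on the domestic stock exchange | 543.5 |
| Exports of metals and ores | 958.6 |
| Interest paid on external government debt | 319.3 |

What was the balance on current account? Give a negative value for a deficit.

4118.9

Goods: 958.6 + 3177.4 + 1347.2 - 598.3 - 1590.0 = 3294.9
Services: 719.8 + 194.2 - 147.0 = 767.0
Primary income: 222.2 - 319.3 - 420.5 + 259.4 = -258.2
Secondary income: 120.3 + 194.9 = 315.2
Current account = 3294.9 + 767.0 + (-258.2) + 315.2 = 4118.9
(Excluded from the current account — financial account: new loans extended by domestic banks to foreign borrowers 1009.3, foreign purchases of equities on the domestic stock exchange 543.5; capital account: debt forgiveness received from foreign official creditors 135.9, sale of embassy land to a foreign government 40.4.)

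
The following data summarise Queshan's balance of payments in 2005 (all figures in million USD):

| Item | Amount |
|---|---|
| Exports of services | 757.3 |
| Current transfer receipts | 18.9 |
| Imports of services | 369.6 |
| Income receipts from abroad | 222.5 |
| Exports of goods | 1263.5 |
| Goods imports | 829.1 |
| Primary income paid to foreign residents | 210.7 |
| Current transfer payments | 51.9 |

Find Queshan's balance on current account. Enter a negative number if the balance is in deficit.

800.9

Goods balance = 1263.5 - 829.1 = 434.4
Services balance = 757.3 - 369.6 = 387.7
Trade balance (goods + services) = 434.4 + 387.7 = 822.1
Net primary income = 222.5 - 210.7 = 11.8
Net secondary income = 18.9 - 51.9 = -33.0
Current account = 822.1 + 11.8 + (-33.0) = 800.9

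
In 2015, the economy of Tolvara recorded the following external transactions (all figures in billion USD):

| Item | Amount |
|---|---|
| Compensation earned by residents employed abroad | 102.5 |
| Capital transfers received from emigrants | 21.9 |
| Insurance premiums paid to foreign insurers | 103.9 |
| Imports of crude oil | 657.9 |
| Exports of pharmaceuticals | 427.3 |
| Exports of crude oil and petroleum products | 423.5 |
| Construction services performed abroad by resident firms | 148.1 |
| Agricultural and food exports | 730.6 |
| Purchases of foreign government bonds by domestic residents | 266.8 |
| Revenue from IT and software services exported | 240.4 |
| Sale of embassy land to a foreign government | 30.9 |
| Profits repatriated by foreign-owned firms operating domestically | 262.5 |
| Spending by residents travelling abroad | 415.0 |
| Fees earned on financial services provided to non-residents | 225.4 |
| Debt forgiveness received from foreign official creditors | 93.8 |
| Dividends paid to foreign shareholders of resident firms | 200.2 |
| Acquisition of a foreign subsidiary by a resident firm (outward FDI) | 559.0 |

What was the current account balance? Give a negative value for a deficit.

658.3

Goods: 427.3 + 730.6 + 423.5 - 657.9 = 923.5
Services: -103.9 - 415.0 + 148.1 + 240.4 + 225.4 = 95.0
Primary income: -262.5 + 102.5 - 200.2 = -360.2
Current account = 923.5 + 95.0 + (-360.2) = 658.3
(Excluded from the current account — capital account: capital transfers received from emigrants 21.9, sale of embassy land to a foreign government 30.9, debt forgiveness received from foreign official creditors 93.8; financial account: purchases of foreign government bonds by domestic residents 266.8, acquisition of a foreign subsidiary by a resident firm (outward FDI) 559.0.)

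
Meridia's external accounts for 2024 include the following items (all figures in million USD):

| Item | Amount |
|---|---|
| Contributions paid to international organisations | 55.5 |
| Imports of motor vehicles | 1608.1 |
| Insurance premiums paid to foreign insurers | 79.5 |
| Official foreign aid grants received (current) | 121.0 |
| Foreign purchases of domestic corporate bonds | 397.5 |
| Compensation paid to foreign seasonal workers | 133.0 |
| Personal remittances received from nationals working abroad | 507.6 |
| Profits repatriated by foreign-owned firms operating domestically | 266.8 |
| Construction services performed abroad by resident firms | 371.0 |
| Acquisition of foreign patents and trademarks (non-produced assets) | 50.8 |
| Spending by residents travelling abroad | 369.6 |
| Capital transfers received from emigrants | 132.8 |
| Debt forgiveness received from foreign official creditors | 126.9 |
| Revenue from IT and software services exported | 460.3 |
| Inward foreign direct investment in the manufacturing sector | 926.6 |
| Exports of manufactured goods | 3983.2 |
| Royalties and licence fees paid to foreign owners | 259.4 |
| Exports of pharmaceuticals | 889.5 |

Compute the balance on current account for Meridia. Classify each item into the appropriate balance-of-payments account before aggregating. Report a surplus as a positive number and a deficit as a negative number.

3560.7

Goods: -1608.1 + 889.5 + 3983.2 = 3264.6
Services: -79.5 - 259.4 - 369.6 + 371.0 + 460.3 = 122.8
Primary income: -133.0 - 266.8 = -399.8
Secondary income: 507.6 - 55.5 + 121.0 = 573.1
Current account = 3264.6 + 122.8 + (-399.8) + 573.1 = 3560.7
(Excluded from the current account — financial account: foreign purchases of domestic corporate bonds 397.5, inward foreign direct investment in the manufacturing sector 926.6; capital account: acquisition of foreign patents and trademarks (non-produced assets) 50.8, capital transfers received from emigrants 132.8, debt forgiveness received from foreign official creditors 126.9.)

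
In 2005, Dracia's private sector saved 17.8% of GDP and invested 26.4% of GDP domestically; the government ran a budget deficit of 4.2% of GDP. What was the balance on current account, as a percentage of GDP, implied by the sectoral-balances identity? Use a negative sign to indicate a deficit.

-12.8

By the sectoral-balances identity, CA = (S_private - I) + (T - G).
Private balance = 17.8 - 26.4 = -8.6
Government balance (T - G) = -4.2
CA = -8.6 + (-4.2) = -12.8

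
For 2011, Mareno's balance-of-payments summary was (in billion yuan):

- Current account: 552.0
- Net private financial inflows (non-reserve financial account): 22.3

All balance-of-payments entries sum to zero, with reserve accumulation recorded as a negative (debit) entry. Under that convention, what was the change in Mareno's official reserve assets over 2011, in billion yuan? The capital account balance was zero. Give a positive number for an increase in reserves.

574.3

Official reserve transactions balance = -(552.0 + 22.3) = -574.3
An accumulation of reserves is recorded as a debit (negative entry), so the change in the stock of reserves is the negative of that balance.
Change in official reserves = -(-574.3) = 574.3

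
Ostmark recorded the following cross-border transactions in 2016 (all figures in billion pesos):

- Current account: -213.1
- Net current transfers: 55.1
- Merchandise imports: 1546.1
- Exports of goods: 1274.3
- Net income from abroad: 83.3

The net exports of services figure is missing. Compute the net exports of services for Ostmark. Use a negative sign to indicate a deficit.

Current account = goods balance + services balance + net primary income + net secondary income
Sum of the known components = -133.4
Net exports of services = CA - (known components) = -213.1 - (-133.4) = -79.7

-79.7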